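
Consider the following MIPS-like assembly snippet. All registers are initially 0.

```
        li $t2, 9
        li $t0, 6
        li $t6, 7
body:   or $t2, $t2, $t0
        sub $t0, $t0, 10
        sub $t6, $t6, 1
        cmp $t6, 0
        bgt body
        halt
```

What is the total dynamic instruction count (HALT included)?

li $t2, 9 → $t2=9
li $t0, 6 → $t0=6
li $t6, 7 → $t6=7
or $t2, $t2, $t0 → $t2=9|6=15
sub $t0, $t0, 10 → $t0=6-10=-4
sub $t6, $t6, 1 → $t6=7-1=6
cmp $t6, 0  (cmp 6,0)
bgt body: taken
or $t2, $t2, $t0 → $t2=15|(-4)=-1
sub $t0, $t0, 10 → $t0=(-4)-10=-14
sub $t6, $t6, 1 → $t6=6-1=5
cmp $t6, 0  (cmp 5,0)
bgt body: taken
or $t2, $t2, $t0 → $t2=(-1)|(-14)=-1
sub $t0, $t0, 10 → $t0=(-14)-10=-24
sub $t6, $t6, 1 → $t6=5-1=4
cmp $t6, 0  (cmp 4,0)
bgt body: taken
or $t2, $t2, $t0 → $t2=(-1)|(-24)=-1
sub $t0, $t0, 10 → $t0=(-24)-10=-34
sub $t6, $t6, 1 → $t6=4-1=3
cmp $t6, 0  (cmp 3,0)
bgt body: taken
or $t2, $t2, $t0 → $t2=(-1)|(-34)=-1
sub $t0, $t0, 10 → $t0=(-34)-10=-44
sub $t6, $t6, 1 → $t6=3-1=2
cmp $t6, 0  (cmp 2,0)
bgt body: taken
or $t2, $t2, $t0 → $t2=(-1)|(-44)=-1
sub $t0, $t0, 10 → $t0=(-44)-10=-54
sub $t6, $t6, 1 → $t6=2-1=1
cmp $t6, 0  (cmp 1,0)
bgt body: taken
or $t2, $t2, $t0 → $t2=(-1)|(-54)=-1
sub $t0, $t0, 10 → $t0=(-54)-10=-64
sub $t6, $t6, 1 → $t6=1-1=0
cmp $t6, 0  (cmp 0,0)
bgt body: not taken
halt.
Total executed instructions: 39.

39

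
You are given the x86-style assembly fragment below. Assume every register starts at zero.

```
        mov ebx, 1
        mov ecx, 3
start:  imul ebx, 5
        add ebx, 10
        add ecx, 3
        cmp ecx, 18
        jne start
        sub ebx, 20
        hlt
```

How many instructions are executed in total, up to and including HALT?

mov ebx, 1 → ebx=1
mov ecx, 3 → ecx=3
imul ebx, 5 → ebx=1*5=5
add ebx, 10 → ebx=5+10=15
add ecx, 3 → ecx=3+3=6
cmp ecx, 18  (cmp 6,18)
jne start: taken
imul ebx, 5 → ebx=15*5=75
add ebx, 10 → ebx=75+10=85
add ecx, 3 → ecx=6+3=9
cmp ecx, 18  (cmp 9,18)
jne start: taken
imul ebx, 5 → ebx=85*5=425
add ebx, 10 → ebx=425+10=435
add ecx, 3 → ecx=9+3=12
cmp ecx, 18  (cmp 12,18)
jne start: taken
imul ebx, 5 → ebx=435*5=2175
add ebx, 10 → ebx=2175+10=2185
add ecx, 3 → ecx=12+3=15
cmp ecx, 18  (cmp 15,18)
jne start: taken
imul ebx, 5 → ebx=2185*5=10925
add ebx, 10 → ebx=10925+10=10935
add ecx, 3 → ecx=15+3=18
cmp ecx, 18  (cmp 18,18)
jne start: not taken
sub ebx, 20 → ebx=10935-20=10915
halt.
Total executed instructions: 29.

29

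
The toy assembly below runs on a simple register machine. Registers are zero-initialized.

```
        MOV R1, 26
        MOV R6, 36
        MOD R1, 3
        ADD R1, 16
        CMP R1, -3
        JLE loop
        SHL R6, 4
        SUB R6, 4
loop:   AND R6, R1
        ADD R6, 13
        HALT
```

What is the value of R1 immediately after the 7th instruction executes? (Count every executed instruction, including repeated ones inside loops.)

18

after MOV R1, 26: R1=26
after MOV R6, 36: R6=36
after MOD R1, 3: R1=26%3=2
after ADD R1, 16: R1=2+16=18
CMP R1, -3  (cmp 18,-3)
JLE loop: not taken
after SHL R6, 4: R6=36<<4=576
After step 7: R1 = 18.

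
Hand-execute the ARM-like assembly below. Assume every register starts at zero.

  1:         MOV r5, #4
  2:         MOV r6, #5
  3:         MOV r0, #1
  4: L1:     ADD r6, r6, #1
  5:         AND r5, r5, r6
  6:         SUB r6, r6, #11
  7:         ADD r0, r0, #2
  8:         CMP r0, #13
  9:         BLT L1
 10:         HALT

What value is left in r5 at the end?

0

MOV r5, #4 → r5=4
MOV r6, #5 → r6=5
MOV r0, #1 → r0=1
ADD r6, r6, #1 → r6=5+1=6
AND r5, r5, r6 → r5=4&6=4
SUB r6, r6, #11 → r6=6-11=-5
ADD r0, r0, #2 → r0=1+2=3
CMP r0, #13  (cmp 3,13)
BLT L1: taken
ADD r6, r6, #1 → r6=(-5)+1=-4
AND r5, r5, r6 → r5=4&(-4)=4
SUB r6, r6, #11 → r6=(-4)-11=-15
ADD r0, r0, #2 → r0=3+2=5
CMP r0, #13  (cmp 5,13)
BLT L1: taken
ADD r6, r6, #1 → r6=(-15)+1=-14
AND r5, r5, r6 → r5=4&(-14)=0
SUB r6, r6, #11 → r6=(-14)-11=-25
ADD r0, r0, #2 → r0=5+2=7
CMP r0, #13  (cmp 7,13)
BLT L1: taken
ADD r6, r6, #1 → r6=(-25)+1=-24
AND r5, r5, r6 → r5=0&(-24)=0
SUB r6, r6, #11 → r6=(-24)-11=-35
ADD r0, r0, #2 → r0=7+2=9
CMP r0, #13  (cmp 9,13)
BLT L1: taken
ADD r6, r6, #1 → r6=(-35)+1=-34
AND r5, r5, r6 → r5=0&(-34)=0
SUB r6, r6, #11 → r6=(-34)-11=-45
ADD r0, r0, #2 → r0=9+2=11
CMP r0, #13  (cmp 11,13)
BLT L1: taken
ADD r6, r6, #1 → r6=(-45)+1=-44
AND r5, r5, r6 → r5=0&(-44)=0
SUB r6, r6, #11 → r6=(-44)-11=-55
ADD r0, r0, #2 → r0=11+2=13
CMP r0, #13  (cmp 13,13)
BLT L1: not taken
halt.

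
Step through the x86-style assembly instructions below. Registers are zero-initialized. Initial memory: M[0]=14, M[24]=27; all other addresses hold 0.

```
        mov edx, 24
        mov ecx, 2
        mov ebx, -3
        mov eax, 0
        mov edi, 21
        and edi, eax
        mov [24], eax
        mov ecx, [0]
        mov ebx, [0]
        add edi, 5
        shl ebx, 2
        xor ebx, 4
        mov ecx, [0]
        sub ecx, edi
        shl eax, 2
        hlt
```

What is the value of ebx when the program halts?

60

mov edx, 24 → edx=24
mov ecx, 2 → ecx=2
mov ebx, -3 → ebx=-3
mov eax, 0 → eax=0
mov edi, 21 → edi=21
and edi, eax → edi=21&0=0
mov [24], eax → M[24]=0
mov ecx, [0] → ecx=M[0]=14
mov ebx, [0] → ebx=M[0]=14
add edi, 5 → edi=0+5=5
shl ebx, 2 → ebx=14<<2=56
xor ebx, 4 → ebx=56^4=60
mov ecx, [0] → ecx=M[0]=14
sub ecx, edi → ecx=14-5=9
shl eax, 2 → eax=0<<2=0
halt.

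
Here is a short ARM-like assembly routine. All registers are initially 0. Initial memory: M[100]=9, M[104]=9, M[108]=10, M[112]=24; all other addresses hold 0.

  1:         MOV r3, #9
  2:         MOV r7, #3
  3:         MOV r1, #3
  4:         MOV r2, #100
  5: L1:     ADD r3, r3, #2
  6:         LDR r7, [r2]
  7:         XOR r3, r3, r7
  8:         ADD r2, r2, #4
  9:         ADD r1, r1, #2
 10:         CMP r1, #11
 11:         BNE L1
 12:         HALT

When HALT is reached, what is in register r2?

116

after MOV r3, #9: r3=9
after MOV r7, #3: r7=3
after MOV r1, #3: r1=3
after MOV r2, #100: r2=100
after ADD r3, r3, #2: r3=9+2=11
after LDR r7, [r2]: r7=M[100]=9
after XOR r3, r3, r7: r3=11^9=2
after ADD r2, r2, #4: r2=100+4=104
after ADD r1, r1, #2: r1=3+2=5
CMP r1, #11  (cmp 5,11)
BNE L1: taken
after ADD r3, r3, #2: r3=2+2=4
after LDR r7, [r2]: r7=M[104]=9
after XOR r3, r3, r7: r3=4^9=13
after ADD r2, r2, #4: r2=104+4=108
after ADD r1, r1, #2: r1=5+2=7
CMP r1, #11  (cmp 7,11)
BNE L1: taken
after ADD r3, r3, #2: r3=13+2=15
after LDR r7, [r2]: r7=M[108]=10
after XOR r3, r3, r7: r3=15^10=5
after ADD r2, r2, #4: r2=108+4=112
after ADD r1, r1, #2: r1=7+2=9
CMP r1, #11  (cmp 9,11)
BNE L1: taken
after ADD r3, r3, #2: r3=5+2=7
after LDR r7, [r2]: r7=M[112]=24
after XOR r3, r3, r7: r3=7^24=31
after ADD r2, r2, #4: r2=112+4=116
after ADD r1, r1, #2: r1=9+2=11
CMP r1, #11  (cmp 11,11)
BNE L1: not taken
halt.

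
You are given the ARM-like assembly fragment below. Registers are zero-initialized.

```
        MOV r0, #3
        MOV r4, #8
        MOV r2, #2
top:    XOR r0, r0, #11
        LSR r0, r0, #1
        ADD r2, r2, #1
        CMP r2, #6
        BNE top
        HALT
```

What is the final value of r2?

6

r0=3
r4=8
r2=2
r0=3^11=8
r0=8>>1=4
r2=2+1=3
CMP r2, #6  (cmp 3,6)
BNE top: taken
r0=4^11=15
r0=15>>1=7
r2=3+1=4
CMP r2, #6  (cmp 4,6)
BNE top: taken
r0=7^11=12
r0=12>>1=6
r2=4+1=5
CMP r2, #6  (cmp 5,6)
BNE top: taken
r0=6^11=13
r0=13>>1=6
r2=5+1=6
CMP r2, #6  (cmp 6,6)
BNE top: not taken
halt.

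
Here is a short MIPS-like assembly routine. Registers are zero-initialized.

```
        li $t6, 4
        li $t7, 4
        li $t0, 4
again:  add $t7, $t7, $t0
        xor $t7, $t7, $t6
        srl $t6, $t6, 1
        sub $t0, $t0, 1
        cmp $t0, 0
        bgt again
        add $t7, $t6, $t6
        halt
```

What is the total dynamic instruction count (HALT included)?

$t6=4
$t7=4
$t0=4
$t7=4+4=8
$t7=8^4=12
$t6=4>>1=2
$t0=4-1=3
cmp $t0, 0  (cmp 3,0)
bgt again: taken
$t7=12+3=15
$t7=15^2=13
$t6=2>>1=1
$t0=3-1=2
cmp $t0, 0  (cmp 2,0)
bgt again: taken
$t7=13+2=15
$t7=15^1=14
$t6=1>>1=0
$t0=2-1=1
cmp $t0, 0  (cmp 1,0)
bgt again: taken
$t7=14+1=15
$t7=15^0=15
$t6=0>>1=0
$t0=1-1=0
cmp $t0, 0  (cmp 0,0)
bgt again: not taken
$t7=0+0=0
halt.
Total executed instructions: 29.

29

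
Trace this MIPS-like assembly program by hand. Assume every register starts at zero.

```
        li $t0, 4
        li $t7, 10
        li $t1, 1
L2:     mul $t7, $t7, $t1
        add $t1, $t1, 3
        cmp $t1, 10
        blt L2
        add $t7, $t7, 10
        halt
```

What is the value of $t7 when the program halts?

after li $t0, 4: $t0=4
after li $t7, 10: $t7=10
after li $t1, 1: $t1=1
after mul $t7, $t7, $t1: $t7=10*1=10
after add $t1, $t1, 3: $t1=1+3=4
cmp $t1, 10  (cmp 4,10)
blt L2: taken
after mul $t7, $t7, $t1: $t7=10*4=40
after add $t1, $t1, 3: $t1=4+3=7
cmp $t1, 10  (cmp 7,10)
blt L2: taken
after mul $t7, $t7, $t1: $t7=40*7=280
after add $t1, $t1, 3: $t1=7+3=10
cmp $t1, 10  (cmp 10,10)
blt L2: not taken
after add $t7, $t7, 10: $t7=280+10=290
halt.

290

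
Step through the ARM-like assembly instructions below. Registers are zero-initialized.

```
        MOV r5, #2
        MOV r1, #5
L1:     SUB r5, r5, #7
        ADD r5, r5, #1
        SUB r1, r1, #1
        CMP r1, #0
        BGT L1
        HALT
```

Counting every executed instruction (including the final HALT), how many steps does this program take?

28

after MOV r5, #2: r5=2
after MOV r1, #5: r1=5
after SUB r5, r5, #7: r5=2-7=-5
after ADD r5, r5, #1: r5=(-5)+1=-4
after SUB r1, r1, #1: r1=5-1=4
CMP r1, #0  (cmp 4,0)
BGT L1: taken
after SUB r5, r5, #7: r5=(-4)-7=-11
after ADD r5, r5, #1: r5=(-11)+1=-10
after SUB r1, r1, #1: r1=4-1=3
CMP r1, #0  (cmp 3,0)
BGT L1: taken
after SUB r5, r5, #7: r5=(-10)-7=-17
after ADD r5, r5, #1: r5=(-17)+1=-16
after SUB r1, r1, #1: r1=3-1=2
CMP r1, #0  (cmp 2,0)
BGT L1: taken
after SUB r5, r5, #7: r5=(-16)-7=-23
after ADD r5, r5, #1: r5=(-23)+1=-22
after SUB r1, r1, #1: r1=2-1=1
CMP r1, #0  (cmp 1,0)
BGT L1: taken
after SUB r5, r5, #7: r5=(-22)-7=-29
after ADD r5, r5, #1: r5=(-29)+1=-28
after SUB r1, r1, #1: r1=1-1=0
CMP r1, #0  (cmp 0,0)
BGT L1: not taken
halt.
Total executed instructions: 28.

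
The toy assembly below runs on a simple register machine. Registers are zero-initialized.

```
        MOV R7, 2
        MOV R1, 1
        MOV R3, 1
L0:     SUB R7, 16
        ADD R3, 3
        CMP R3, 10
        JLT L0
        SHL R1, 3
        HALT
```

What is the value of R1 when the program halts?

8

MOV R7, 2 → R7=2
MOV R1, 1 → R1=1
MOV R3, 1 → R3=1
SUB R7, 16 → R7=2-16=-14
ADD R3, 3 → R3=1+3=4
CMP R3, 10  (cmp 4,10)
JLT L0: taken
SUB R7, 16 → R7=(-14)-16=-30
ADD R3, 3 → R3=4+3=7
CMP R3, 10  (cmp 7,10)
JLT L0: taken
SUB R7, 16 → R7=(-30)-16=-46
ADD R3, 3 → R3=7+3=10
CMP R3, 10  (cmp 10,10)
JLT L0: not taken
SHL R1, 3 → R1=1<<3=8
halt.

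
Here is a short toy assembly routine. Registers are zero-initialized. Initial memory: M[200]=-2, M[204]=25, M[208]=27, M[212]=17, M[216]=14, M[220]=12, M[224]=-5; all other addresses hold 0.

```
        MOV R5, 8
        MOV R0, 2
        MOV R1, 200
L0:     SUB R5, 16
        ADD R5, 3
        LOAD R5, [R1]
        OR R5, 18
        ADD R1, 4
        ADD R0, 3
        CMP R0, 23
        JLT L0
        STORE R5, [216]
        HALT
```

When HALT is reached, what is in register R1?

228

MOV R5, 8 → R5=8
MOV R0, 2 → R0=2
MOV R1, 200 → R1=200
SUB R5, 16 → R5=8-16=-8
ADD R5, 3 → R5=(-8)+3=-5
LOAD R5, [R1] → R5=M[200]=-2
OR R5, 18 → R5=(-2)|18=-2
ADD R1, 4 → R1=200+4=204
ADD R0, 3 → R0=2+3=5
CMP R0, 23  (cmp 5,23)
JLT L0: taken
SUB R5, 16 → R5=(-2)-16=-18
ADD R5, 3 → R5=(-18)+3=-15
LOAD R5, [R1] → R5=M[204]=25
OR R5, 18 → R5=25|18=27
ADD R1, 4 → R1=204+4=208
ADD R0, 3 → R0=5+3=8
CMP R0, 23  (cmp 8,23)
JLT L0: taken
SUB R5, 16 → R5=27-16=11
ADD R5, 3 → R5=11+3=14
LOAD R5, [R1] → R5=M[208]=27
OR R5, 18 → R5=27|18=27
ADD R1, 4 → R1=208+4=212
ADD R0, 3 → R0=8+3=11
CMP R0, 23  (cmp 11,23)
JLT L0: taken
SUB R5, 16 → R5=27-16=11
ADD R5, 3 → R5=11+3=14
LOAD R5, [R1] → R5=M[212]=17
OR R5, 18 → R5=17|18=19
ADD R1, 4 → R1=212+4=216
ADD R0, 3 → R0=11+3=14
CMP R0, 23  (cmp 14,23)
JLT L0: taken
SUB R5, 16 → R5=19-16=3
ADD R5, 3 → R5=3+3=6
LOAD R5, [R1] → R5=M[216]=14
OR R5, 18 → R5=14|18=30
ADD R1, 4 → R1=216+4=220
ADD R0, 3 → R0=14+3=17
CMP R0, 23  (cmp 17,23)
JLT L0: taken
SUB R5, 16 → R5=30-16=14
ADD R5, 3 → R5=14+3=17
LOAD R5, [R1] → R5=M[220]=12
OR R5, 18 → R5=12|18=30
ADD R1, 4 → R1=220+4=224
ADD R0, 3 → R0=17+3=20
CMP R0, 23  (cmp 20,23)
JLT L0: taken
SUB R5, 16 → R5=30-16=14
ADD R5, 3 → R5=14+3=17
LOAD R5, [R1] → R5=M[224]=-5
OR R5, 18 → R5=(-5)|18=-5
ADD R1, 4 → R1=224+4=228
ADD R0, 3 → R0=20+3=23
CMP R0, 23  (cmp 23,23)
JLT L0: not taken
STORE R5, [216] → M[216]=-5
halt.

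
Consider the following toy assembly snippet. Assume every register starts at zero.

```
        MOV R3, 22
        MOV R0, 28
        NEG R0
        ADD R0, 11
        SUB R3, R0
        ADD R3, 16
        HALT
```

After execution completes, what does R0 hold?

R3=22
R0=28
R0=-(28)=-28
R0=(-28)+11=-17
R3=22-(-17)=39
R3=39+16=55
halt.

-17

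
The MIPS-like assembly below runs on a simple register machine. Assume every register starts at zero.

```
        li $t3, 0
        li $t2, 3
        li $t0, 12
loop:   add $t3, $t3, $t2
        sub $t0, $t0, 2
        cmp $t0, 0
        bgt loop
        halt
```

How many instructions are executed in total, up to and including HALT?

after li $t3, 0: $t3=0
after li $t2, 3: $t2=3
after li $t0, 12: $t0=12
after add $t3, $t3, $t2: $t3=0+3=3
after sub $t0, $t0, 2: $t0=12-2=10
cmp $t0, 0  (cmp 10,0)
bgt loop: taken
after add $t3, $t3, $t2: $t3=3+3=6
after sub $t0, $t0, 2: $t0=10-2=8
cmp $t0, 0  (cmp 8,0)
bgt loop: taken
after add $t3, $t3, $t2: $t3=6+3=9
after sub $t0, $t0, 2: $t0=8-2=6
cmp $t0, 0  (cmp 6,0)
bgt loop: taken
after add $t3, $t3, $t2: $t3=9+3=12
after sub $t0, $t0, 2: $t0=6-2=4
cmp $t0, 0  (cmp 4,0)
bgt loop: taken
after add $t3, $t3, $t2: $t3=12+3=15
after sub $t0, $t0, 2: $t0=4-2=2
cmp $t0, 0  (cmp 2,0)
bgt loop: taken
after add $t3, $t3, $t2: $t3=15+3=18
after sub $t0, $t0, 2: $t0=2-2=0
cmp $t0, 0  (cmp 0,0)
bgt loop: not taken
halt.
Total executed instructions: 28.

28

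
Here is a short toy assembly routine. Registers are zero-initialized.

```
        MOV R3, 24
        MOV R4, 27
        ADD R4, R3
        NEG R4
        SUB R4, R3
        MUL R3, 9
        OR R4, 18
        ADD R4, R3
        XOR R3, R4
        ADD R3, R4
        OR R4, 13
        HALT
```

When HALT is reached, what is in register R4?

143

MOV R3, 24 → R3=24
MOV R4, 27 → R4=27
ADD R4, R3 → R4=27+24=51
NEG R4 → R4=-(51)=-51
SUB R4, R3 → R4=(-51)-24=-75
MUL R3, 9 → R3=24*9=216
OR R4, 18 → R4=(-75)|18=-73
ADD R4, R3 → R4=(-73)+216=143
XOR R3, R4 → R3=216^143=87
ADD R3, R4 → R3=87+143=230
OR R4, 13 → R4=143|13=143
halt.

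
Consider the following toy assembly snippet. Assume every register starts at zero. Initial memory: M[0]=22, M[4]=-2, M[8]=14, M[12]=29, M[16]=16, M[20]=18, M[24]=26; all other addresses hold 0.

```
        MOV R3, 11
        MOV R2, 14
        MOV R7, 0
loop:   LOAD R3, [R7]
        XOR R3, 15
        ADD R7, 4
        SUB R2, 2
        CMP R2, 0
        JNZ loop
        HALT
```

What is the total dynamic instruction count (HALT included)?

MOV R3, 11 → R3=11
MOV R2, 14 → R2=14
MOV R7, 0 → R7=0
LOAD R3, [R7] → R3=M[0]=22
XOR R3, 15 → R3=22^15=25
ADD R7, 4 → R7=0+4=4
SUB R2, 2 → R2=14-2=12
CMP R2, 0  (cmp 12,0)
JNZ loop: taken
LOAD R3, [R7] → R3=M[4]=-2
XOR R3, 15 → R3=(-2)^15=-15
ADD R7, 4 → R7=4+4=8
SUB R2, 2 → R2=12-2=10
CMP R2, 0  (cmp 10,0)
JNZ loop: taken
LOAD R3, [R7] → R3=M[8]=14
XOR R3, 15 → R3=14^15=1
ADD R7, 4 → R7=8+4=12
SUB R2, 2 → R2=10-2=8
CMP R2, 0  (cmp 8,0)
JNZ loop: taken
LOAD R3, [R7] → R3=M[12]=29
XOR R3, 15 → R3=29^15=18
ADD R7, 4 → R7=12+4=16
SUB R2, 2 → R2=8-2=6
CMP R2, 0  (cmp 6,0)
JNZ loop: taken
LOAD R3, [R7] → R3=M[16]=16
XOR R3, 15 → R3=16^15=31
ADD R7, 4 → R7=16+4=20
SUB R2, 2 → R2=6-2=4
CMP R2, 0  (cmp 4,0)
JNZ loop: taken
LOAD R3, [R7] → R3=M[20]=18
XOR R3, 15 → R3=18^15=29
ADD R7, 4 → R7=20+4=24
SUB R2, 2 → R2=4-2=2
CMP R2, 0  (cmp 2,0)
JNZ loop: taken
LOAD R3, [R7] → R3=M[24]=26
XOR R3, 15 → R3=26^15=21
ADD R7, 4 → R7=24+4=28
SUB R2, 2 → R2=2-2=0
CMP R2, 0  (cmp 0,0)
JNZ loop: not taken
halt.
Total executed instructions: 46.

46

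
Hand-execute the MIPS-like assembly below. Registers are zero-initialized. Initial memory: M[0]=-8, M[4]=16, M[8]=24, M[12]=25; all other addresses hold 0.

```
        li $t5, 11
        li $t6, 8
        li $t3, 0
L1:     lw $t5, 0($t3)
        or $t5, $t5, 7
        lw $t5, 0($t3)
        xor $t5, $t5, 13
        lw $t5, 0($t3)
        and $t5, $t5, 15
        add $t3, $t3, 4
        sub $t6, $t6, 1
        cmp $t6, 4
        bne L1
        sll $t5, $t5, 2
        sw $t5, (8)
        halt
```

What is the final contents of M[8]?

36

li $t5, 11 → $t5=11
li $t6, 8 → $t6=8
li $t3, 0 → $t3=0
lw $t5, 0($t3) → $t5=M[0]=-8
or $t5, $t5, 7 → $t5=(-8)|7=-1
lw $t5, 0($t3) → $t5=M[0]=-8
xor $t5, $t5, 13 → $t5=(-8)^13=-11
lw $t5, 0($t3) → $t5=M[0]=-8
and $t5, $t5, 15 → $t5=(-8)&15=8
add $t3, $t3, 4 → $t3=0+4=4
sub $t6, $t6, 1 → $t6=8-1=7
cmp $t6, 4  (cmp 7,4)
bne L1: taken
lw $t5, 0($t3) → $t5=M[4]=16
or $t5, $t5, 7 → $t5=16|7=23
lw $t5, 0($t3) → $t5=M[4]=16
xor $t5, $t5, 13 → $t5=16^13=29
lw $t5, 0($t3) → $t5=M[4]=16
and $t5, $t5, 15 → $t5=16&15=0
add $t3, $t3, 4 → $t3=4+4=8
sub $t6, $t6, 1 → $t6=7-1=6
cmp $t6, 4  (cmp 6,4)
bne L1: taken
lw $t5, 0($t3) → $t5=M[8]=24
or $t5, $t5, 7 → $t5=24|7=31
lw $t5, 0($t3) → $t5=M[8]=24
xor $t5, $t5, 13 → $t5=24^13=21
lw $t5, 0($t3) → $t5=M[8]=24
and $t5, $t5, 15 → $t5=24&15=8
add $t3, $t3, 4 → $t3=8+4=12
sub $t6, $t6, 1 → $t6=6-1=5
cmp $t6, 4  (cmp 5,4)
bne L1: taken
lw $t5, 0($t3) → $t5=M[12]=25
or $t5, $t5, 7 → $t5=25|7=31
lw $t5, 0($t3) → $t5=M[12]=25
xor $t5, $t5, 13 → $t5=25^13=20
lw $t5, 0($t3) → $t5=M[12]=25
and $t5, $t5, 15 → $t5=25&15=9
add $t3, $t3, 4 → $t3=12+4=16
sub $t6, $t6, 1 → $t6=5-1=4
cmp $t6, 4  (cmp 4,4)
bne L1: not taken
sll $t5, $t5, 2 → $t5=9<<2=36
sw $t5, (8) → M[8]=36
halt.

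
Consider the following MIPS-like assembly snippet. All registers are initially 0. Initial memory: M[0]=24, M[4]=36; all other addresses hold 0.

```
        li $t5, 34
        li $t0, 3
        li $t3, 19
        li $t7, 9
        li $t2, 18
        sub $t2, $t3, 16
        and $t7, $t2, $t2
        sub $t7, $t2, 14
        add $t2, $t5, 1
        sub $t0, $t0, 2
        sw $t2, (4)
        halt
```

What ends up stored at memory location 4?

li $t5, 34 → $t5=34
li $t0, 3 → $t0=3
li $t3, 19 → $t3=19
li $t7, 9 → $t7=9
li $t2, 18 → $t2=18
sub $t2, $t3, 16 → $t2=19-16=3
and $t7, $t2, $t2 → $t7=3&3=3
sub $t7, $t2, 14 → $t7=3-14=-11
add $t2, $t5, 1 → $t2=34+1=35
sub $t0, $t0, 2 → $t0=3-2=1
sw $t2, (4) → M[4]=35
halt.

35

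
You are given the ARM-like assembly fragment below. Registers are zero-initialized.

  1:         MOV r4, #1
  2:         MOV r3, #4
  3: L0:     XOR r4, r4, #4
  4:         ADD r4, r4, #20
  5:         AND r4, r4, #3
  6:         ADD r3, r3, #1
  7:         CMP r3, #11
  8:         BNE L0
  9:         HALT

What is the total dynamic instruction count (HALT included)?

45

r4=1
r3=4
r4=1^4=5
r4=5+20=25
r4=25&3=1
r3=4+1=5
CMP r3, #11  (cmp 5,11)
BNE L0: taken
r4=1^4=5
r4=5+20=25
r4=25&3=1
r3=5+1=6
CMP r3, #11  (cmp 6,11)
BNE L0: taken
r4=1^4=5
r4=5+20=25
r4=25&3=1
r3=6+1=7
CMP r3, #11  (cmp 7,11)
BNE L0: taken
r4=1^4=5
r4=5+20=25
r4=25&3=1
r3=7+1=8
CMP r3, #11  (cmp 8,11)
BNE L0: taken
r4=1^4=5
r4=5+20=25
r4=25&3=1
r3=8+1=9
CMP r3, #11  (cmp 9,11)
BNE L0: taken
r4=1^4=5
r4=5+20=25
r4=25&3=1
r3=9+1=10
CMP r3, #11  (cmp 10,11)
BNE L0: taken
r4=1^4=5
r4=5+20=25
r4=25&3=1
r3=10+1=11
CMP r3, #11  (cmp 11,11)
BNE L0: not taken
halt.
Total executed instructions: 45.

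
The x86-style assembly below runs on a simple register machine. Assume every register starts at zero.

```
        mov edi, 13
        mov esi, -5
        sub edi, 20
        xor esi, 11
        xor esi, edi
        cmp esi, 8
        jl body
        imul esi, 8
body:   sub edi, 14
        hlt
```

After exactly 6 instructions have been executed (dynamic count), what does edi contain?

-7

edi=13
esi=-5
edi=13-20=-7
esi=(-5)^11=-16
esi=(-16)^(-7)=9
cmp esi, 8  (cmp 9,8)
After step 6: edi = -7.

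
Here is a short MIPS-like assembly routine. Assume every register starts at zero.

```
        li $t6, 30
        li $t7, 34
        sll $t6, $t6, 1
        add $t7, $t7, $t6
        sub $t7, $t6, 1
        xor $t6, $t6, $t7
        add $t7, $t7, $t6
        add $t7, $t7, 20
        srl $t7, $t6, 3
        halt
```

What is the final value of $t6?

li $t6, 30 → $t6=30
li $t7, 34 → $t7=34
sll $t6, $t6, 1 → $t6=30<<1=60
add $t7, $t7, $t6 → $t7=34+60=94
sub $t7, $t6, 1 → $t7=60-1=59
xor $t6, $t6, $t7 → $t6=60^59=7
add $t7, $t7, $t6 → $t7=59+7=66
add $t7, $t7, 20 → $t7=66+20=86
srl $t7, $t6, 3 → $t7=7>>3=0
halt.

7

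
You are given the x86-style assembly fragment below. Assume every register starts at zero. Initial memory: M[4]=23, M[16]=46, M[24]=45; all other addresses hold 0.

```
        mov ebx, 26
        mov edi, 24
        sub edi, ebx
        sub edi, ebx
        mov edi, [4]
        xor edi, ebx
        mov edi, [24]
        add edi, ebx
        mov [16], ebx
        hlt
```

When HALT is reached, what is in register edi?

after mov ebx, 26: ebx=26
after mov edi, 24: edi=24
after sub edi, ebx: edi=24-26=-2
after sub edi, ebx: edi=(-2)-26=-28
after mov edi, [4]: edi=M[4]=23
after xor edi, ebx: edi=23^26=13
after mov edi, [24]: edi=M[24]=45
after add edi, ebx: edi=45+26=71
mov [16], ebx → M[16]=26
halt.

71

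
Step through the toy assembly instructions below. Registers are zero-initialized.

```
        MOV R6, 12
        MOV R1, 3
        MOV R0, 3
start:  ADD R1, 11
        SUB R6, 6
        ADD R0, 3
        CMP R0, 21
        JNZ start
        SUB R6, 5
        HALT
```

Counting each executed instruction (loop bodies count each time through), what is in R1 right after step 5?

14

MOV R6, 12 → R6=12
MOV R1, 3 → R1=3
MOV R0, 3 → R0=3
ADD R1, 11 → R1=3+11=14
SUB R6, 6 → R6=12-6=6
After step 5: R1 = 14.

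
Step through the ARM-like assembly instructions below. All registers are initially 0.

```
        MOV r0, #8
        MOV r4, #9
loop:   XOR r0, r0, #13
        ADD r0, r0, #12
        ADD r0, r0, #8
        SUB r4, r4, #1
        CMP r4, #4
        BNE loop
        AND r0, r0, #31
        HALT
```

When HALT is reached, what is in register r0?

r0=8
r4=9
r0=8^13=5
r0=5+12=17
r0=17+8=25
r4=9-1=8
CMP r4, #4  (cmp 8,4)
BNE loop: taken
r0=25^13=20
r0=20+12=32
r0=32+8=40
r4=8-1=7
CMP r4, #4  (cmp 7,4)
BNE loop: taken
r0=40^13=37
r0=37+12=49
r0=49+8=57
r4=7-1=6
CMP r4, #4  (cmp 6,4)
BNE loop: taken
r0=57^13=52
r0=52+12=64
r0=64+8=72
r4=6-1=5
CMP r4, #4  (cmp 5,4)
BNE loop: taken
r0=72^13=69
r0=69+12=81
r0=81+8=89
r4=5-1=4
CMP r4, #4  (cmp 4,4)
BNE loop: not taken
r0=89&31=25
halt.

25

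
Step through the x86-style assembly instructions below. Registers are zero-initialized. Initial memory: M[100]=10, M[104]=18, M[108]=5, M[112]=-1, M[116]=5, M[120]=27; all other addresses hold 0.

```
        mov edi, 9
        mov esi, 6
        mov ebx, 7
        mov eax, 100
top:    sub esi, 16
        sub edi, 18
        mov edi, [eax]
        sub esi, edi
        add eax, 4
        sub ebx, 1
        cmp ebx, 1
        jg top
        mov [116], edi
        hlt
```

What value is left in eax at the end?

124

after mov edi, 9: edi=9
after mov esi, 6: esi=6
after mov ebx, 7: ebx=7
after mov eax, 100: eax=100
after sub esi, 16: esi=6-16=-10
after sub edi, 18: edi=9-18=-9
after mov edi, [eax]: edi=M[100]=10
after sub esi, edi: esi=(-10)-10=-20
after add eax, 4: eax=100+4=104
after sub ebx, 1: ebx=7-1=6
cmp ebx, 1  (cmp 6,1)
jg top: taken
after sub esi, 16: esi=(-20)-16=-36
after sub edi, 18: edi=10-18=-8
after mov edi, [eax]: edi=M[104]=18
after sub esi, edi: esi=(-36)-18=-54
after add eax, 4: eax=104+4=108
after sub ebx, 1: ebx=6-1=5
cmp ebx, 1  (cmp 5,1)
jg top: taken
after sub esi, 16: esi=(-54)-16=-70
after sub edi, 18: edi=18-18=0
after mov edi, [eax]: edi=M[108]=5
after sub esi, edi: esi=(-70)-5=-75
after add eax, 4: eax=108+4=112
after sub ebx, 1: ebx=5-1=4
cmp ebx, 1  (cmp 4,1)
jg top: taken
after sub esi, 16: esi=(-75)-16=-91
after sub edi, 18: edi=5-18=-13
after mov edi, [eax]: edi=M[112]=-1
after sub esi, edi: esi=(-91)-(-1)=-90
after add eax, 4: eax=112+4=116
after sub ebx, 1: ebx=4-1=3
cmp ebx, 1  (cmp 3,1)
jg top: taken
after sub esi, 16: esi=(-90)-16=-106
after sub edi, 18: edi=(-1)-18=-19
after mov edi, [eax]: edi=M[116]=5
after sub esi, edi: esi=(-106)-5=-111
after add eax, 4: eax=116+4=120
after sub ebx, 1: ebx=3-1=2
cmp ebx, 1  (cmp 2,1)
jg top: taken
after sub esi, 16: esi=(-111)-16=-127
after sub edi, 18: edi=5-18=-13
after mov edi, [eax]: edi=M[120]=27
after sub esi, edi: esi=(-127)-27=-154
after add eax, 4: eax=120+4=124
after sub ebx, 1: ebx=2-1=1
cmp ebx, 1  (cmp 1,1)
jg top: not taken
mov [116], edi → M[116]=27
halt.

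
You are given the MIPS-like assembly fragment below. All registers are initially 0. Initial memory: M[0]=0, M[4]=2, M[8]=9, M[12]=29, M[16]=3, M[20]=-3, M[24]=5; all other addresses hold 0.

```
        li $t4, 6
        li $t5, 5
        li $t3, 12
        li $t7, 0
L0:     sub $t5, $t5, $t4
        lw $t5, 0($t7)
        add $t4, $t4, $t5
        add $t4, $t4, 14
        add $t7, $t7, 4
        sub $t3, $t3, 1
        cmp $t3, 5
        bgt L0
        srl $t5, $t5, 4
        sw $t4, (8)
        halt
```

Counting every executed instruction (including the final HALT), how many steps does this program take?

after li $t4, 6: $t4=6
after li $t5, 5: $t5=5
after li $t3, 12: $t3=12
after li $t7, 0: $t7=0
after sub $t5, $t5, $t4: $t5=5-6=-1
after lw $t5, 0($t7): $t5=M[0]=0
after add $t4, $t4, $t5: $t4=6+0=6
after add $t4, $t4, 14: $t4=6+14=20
after add $t7, $t7, 4: $t7=0+4=4
after sub $t3, $t3, 1: $t3=12-1=11
cmp $t3, 5  (cmp 11,5)
bgt L0: taken
after sub $t5, $t5, $t4: $t5=0-20=-20
after lw $t5, 0($t7): $t5=M[4]=2
after add $t4, $t4, $t5: $t4=20+2=22
after add $t4, $t4, 14: $t4=22+14=36
after add $t7, $t7, 4: $t7=4+4=8
after sub $t3, $t3, 1: $t3=11-1=10
cmp $t3, 5  (cmp 10,5)
bgt L0: taken
after sub $t5, $t5, $t4: $t5=2-36=-34
after lw $t5, 0($t7): $t5=M[8]=9
after add $t4, $t4, $t5: $t4=36+9=45
after add $t4, $t4, 14: $t4=45+14=59
after add $t7, $t7, 4: $t7=8+4=12
after sub $t3, $t3, 1: $t3=10-1=9
cmp $t3, 5  (cmp 9,5)
bgt L0: taken
after sub $t5, $t5, $t4: $t5=9-59=-50
after lw $t5, 0($t7): $t5=M[12]=29
after add $t4, $t4, $t5: $t4=59+29=88
after add $t4, $t4, 14: $t4=88+14=102
after add $t7, $t7, 4: $t7=12+4=16
after sub $t3, $t3, 1: $t3=9-1=8
cmp $t3, 5  (cmp 8,5)
bgt L0: taken
after sub $t5, $t5, $t4: $t5=29-102=-73
after lw $t5, 0($t7): $t5=M[16]=3
after add $t4, $t4, $t5: $t4=102+3=105
after add $t4, $t4, 14: $t4=105+14=119
after add $t7, $t7, 4: $t7=16+4=20
after sub $t3, $t3, 1: $t3=8-1=7
cmp $t3, 5  (cmp 7,5)
bgt L0: taken
after sub $t5, $t5, $t4: $t5=3-119=-116
after lw $t5, 0($t7): $t5=M[20]=-3
after add $t4, $t4, $t5: $t4=119+(-3)=116
after add $t4, $t4, 14: $t4=116+14=130
after add $t7, $t7, 4: $t7=20+4=24
after sub $t3, $t3, 1: $t3=7-1=6
cmp $t3, 5  (cmp 6,5)
bgt L0: taken
after sub $t5, $t5, $t4: $t5=(-3)-130=-133
after lw $t5, 0($t7): $t5=M[24]=5
after add $t4, $t4, $t5: $t4=130+5=135
after add $t4, $t4, 14: $t4=135+14=149
after add $t7, $t7, 4: $t7=24+4=28
after sub $t3, $t3, 1: $t3=6-1=5
cmp $t3, 5  (cmp 5,5)
bgt L0: not taken
after srl $t5, $t5, 4: $t5=5>>4=0
sw $t4, (8) → M[8]=149
halt.
Total executed instructions: 63.

63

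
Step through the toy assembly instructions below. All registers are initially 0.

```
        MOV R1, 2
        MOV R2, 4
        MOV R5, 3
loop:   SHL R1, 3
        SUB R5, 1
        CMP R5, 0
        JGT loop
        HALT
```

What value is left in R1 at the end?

MOV R1, 2 → R1=2
MOV R2, 4 → R2=4
MOV R5, 3 → R5=3
SHL R1, 3 → R1=2<<3=16
SUB R5, 1 → R5=3-1=2
CMP R5, 0  (cmp 2,0)
JGT loop: taken
SHL R1, 3 → R1=16<<3=128
SUB R5, 1 → R5=2-1=1
CMP R5, 0  (cmp 1,0)
JGT loop: taken
SHL R1, 3 → R1=128<<3=1024
SUB R5, 1 → R5=1-1=0
CMP R5, 0  (cmp 0,0)
JGT loop: not taken
halt.

1024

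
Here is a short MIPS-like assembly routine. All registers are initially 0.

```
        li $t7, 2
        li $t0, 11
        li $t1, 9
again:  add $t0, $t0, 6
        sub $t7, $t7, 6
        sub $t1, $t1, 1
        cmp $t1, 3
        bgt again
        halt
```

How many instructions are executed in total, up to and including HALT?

li $t7, 2 → $t7=2
li $t0, 11 → $t0=11
li $t1, 9 → $t1=9
add $t0, $t0, 6 → $t0=11+6=17
sub $t7, $t7, 6 → $t7=2-6=-4
sub $t1, $t1, 1 → $t1=9-1=8
cmp $t1, 3  (cmp 8,3)
bgt again: taken
add $t0, $t0, 6 → $t0=17+6=23
sub $t7, $t7, 6 → $t7=(-4)-6=-10
sub $t1, $t1, 1 → $t1=8-1=7
cmp $t1, 3  (cmp 7,3)
bgt again: taken
add $t0, $t0, 6 → $t0=23+6=29
sub $t7, $t7, 6 → $t7=(-10)-6=-16
sub $t1, $t1, 1 → $t1=7-1=6
cmp $t1, 3  (cmp 6,3)
bgt again: taken
add $t0, $t0, 6 → $t0=29+6=35
sub $t7, $t7, 6 → $t7=(-16)-6=-22
sub $t1, $t1, 1 → $t1=6-1=5
cmp $t1, 3  (cmp 5,3)
bgt again: taken
add $t0, $t0, 6 → $t0=35+6=41
sub $t7, $t7, 6 → $t7=(-22)-6=-28
sub $t1, $t1, 1 → $t1=5-1=4
cmp $t1, 3  (cmp 4,3)
bgt again: taken
add $t0, $t0, 6 → $t0=41+6=47
sub $t7, $t7, 6 → $t7=(-28)-6=-34
sub $t1, $t1, 1 → $t1=4-1=3
cmp $t1, 3  (cmp 3,3)
bgt again: not taken
halt.
Total executed instructions: 34.

34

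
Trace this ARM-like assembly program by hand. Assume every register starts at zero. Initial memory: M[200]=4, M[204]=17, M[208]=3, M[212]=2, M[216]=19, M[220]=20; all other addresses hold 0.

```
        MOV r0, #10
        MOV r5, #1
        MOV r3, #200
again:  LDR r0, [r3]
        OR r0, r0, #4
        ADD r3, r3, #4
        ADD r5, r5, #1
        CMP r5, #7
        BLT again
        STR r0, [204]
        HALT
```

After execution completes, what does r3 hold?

224

r0=10
r5=1
r3=200
r0=M[200]=4
r0=4|4=4
r3=200+4=204
r5=1+1=2
CMP r5, #7  (cmp 2,7)
BLT again: taken
r0=M[204]=17
r0=17|4=21
r3=204+4=208
r5=2+1=3
CMP r5, #7  (cmp 3,7)
BLT again: taken
r0=M[208]=3
r0=3|4=7
r3=208+4=212
r5=3+1=4
CMP r5, #7  (cmp 4,7)
BLT again: taken
r0=M[212]=2
r0=2|4=6
r3=212+4=216
r5=4+1=5
CMP r5, #7  (cmp 5,7)
BLT again: taken
r0=M[216]=19
r0=19|4=23
r3=216+4=220
r5=5+1=6
CMP r5, #7  (cmp 6,7)
BLT again: taken
r0=M[220]=20
r0=20|4=20
r3=220+4=224
r5=6+1=7
CMP r5, #7  (cmp 7,7)
BLT again: not taken
STR r0, [204] → M[204]=20
halt.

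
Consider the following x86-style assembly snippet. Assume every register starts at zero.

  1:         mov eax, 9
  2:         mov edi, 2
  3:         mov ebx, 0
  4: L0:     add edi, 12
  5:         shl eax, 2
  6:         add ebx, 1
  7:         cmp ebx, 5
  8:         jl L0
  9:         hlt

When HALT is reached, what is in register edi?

after mov eax, 9: eax=9
after mov edi, 2: edi=2
after mov ebx, 0: ebx=0
after add edi, 12: edi=2+12=14
after shl eax, 2: eax=9<<2=36
after add ebx, 1: ebx=0+1=1
cmp ebx, 5  (cmp 1,5)
jl L0: taken
after add edi, 12: edi=14+12=26
after shl eax, 2: eax=36<<2=144
after add ebx, 1: ebx=1+1=2
cmp ebx, 5  (cmp 2,5)
jl L0: taken
after add edi, 12: edi=26+12=38
after shl eax, 2: eax=144<<2=576
after add ebx, 1: ebx=2+1=3
cmp ebx, 5  (cmp 3,5)
jl L0: taken
after add edi, 12: edi=38+12=50
after shl eax, 2: eax=576<<2=2304
after add ebx, 1: ebx=3+1=4
cmp ebx, 5  (cmp 4,5)
jl L0: taken
after add edi, 12: edi=50+12=62
after shl eax, 2: eax=2304<<2=9216
after add ebx, 1: ebx=4+1=5
cmp ebx, 5  (cmp 5,5)
jl L0: not taken
halt.

62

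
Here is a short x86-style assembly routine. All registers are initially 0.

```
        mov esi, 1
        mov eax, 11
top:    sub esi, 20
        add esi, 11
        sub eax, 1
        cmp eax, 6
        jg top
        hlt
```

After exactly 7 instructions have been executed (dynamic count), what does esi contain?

mov esi, 1 → esi=1
mov eax, 11 → eax=11
sub esi, 20 → esi=1-20=-19
add esi, 11 → esi=(-19)+11=-8
sub eax, 1 → eax=11-1=10
cmp eax, 6  (cmp 10,6)
jg top: taken
After step 7: esi = -8.

-8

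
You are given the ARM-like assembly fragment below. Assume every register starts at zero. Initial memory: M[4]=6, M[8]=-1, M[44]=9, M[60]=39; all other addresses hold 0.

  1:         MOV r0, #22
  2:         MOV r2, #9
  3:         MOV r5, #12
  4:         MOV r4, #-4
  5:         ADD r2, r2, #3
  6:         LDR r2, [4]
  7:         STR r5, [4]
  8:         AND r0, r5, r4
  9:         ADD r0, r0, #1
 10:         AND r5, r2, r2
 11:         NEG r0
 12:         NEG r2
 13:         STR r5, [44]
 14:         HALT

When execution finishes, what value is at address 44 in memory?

6

MOV r0, #22 → r0=22
MOV r2, #9 → r2=9
MOV r5, #12 → r5=12
MOV r4, #-4 → r4=-4
ADD r2, r2, #3 → r2=9+3=12
LDR r2, [4] → r2=M[4]=6
STR r5, [4] → M[4]=12
AND r0, r5, r4 → r0=12&(-4)=12
ADD r0, r0, #1 → r0=12+1=13
AND r5, r2, r2 → r5=6&6=6
NEG r0 → r0=-(13)=-13
NEG r2 → r2=-(6)=-6
STR r5, [44] → M[44]=6
halt.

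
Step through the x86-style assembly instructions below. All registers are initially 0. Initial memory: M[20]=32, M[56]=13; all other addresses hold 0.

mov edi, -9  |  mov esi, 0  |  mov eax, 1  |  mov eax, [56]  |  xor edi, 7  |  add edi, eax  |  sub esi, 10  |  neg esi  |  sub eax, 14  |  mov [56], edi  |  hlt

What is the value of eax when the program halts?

-1

after mov edi, -9: edi=-9
after mov esi, 0: esi=0
after mov eax, 1: eax=1
after mov eax, [56]: eax=M[56]=13
after xor edi, 7: edi=(-9)^7=-16
after add edi, eax: edi=(-16)+13=-3
after sub esi, 10: esi=0-10=-10
after neg esi: esi=-(-10)=10
after sub eax, 14: eax=13-14=-1
mov [56], edi → M[56]=-3
halt.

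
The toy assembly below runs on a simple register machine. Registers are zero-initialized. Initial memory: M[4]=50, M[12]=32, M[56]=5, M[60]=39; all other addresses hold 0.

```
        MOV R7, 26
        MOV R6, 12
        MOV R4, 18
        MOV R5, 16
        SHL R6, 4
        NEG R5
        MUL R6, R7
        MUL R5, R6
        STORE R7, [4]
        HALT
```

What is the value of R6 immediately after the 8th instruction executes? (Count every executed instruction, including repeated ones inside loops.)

R7=26
R6=12
R4=18
R5=16
R6=12<<4=192
R5=-(16)=-16
R6=192*26=4992
R5=(-16)*4992=-79872
After step 8: R6 = 4992.

4992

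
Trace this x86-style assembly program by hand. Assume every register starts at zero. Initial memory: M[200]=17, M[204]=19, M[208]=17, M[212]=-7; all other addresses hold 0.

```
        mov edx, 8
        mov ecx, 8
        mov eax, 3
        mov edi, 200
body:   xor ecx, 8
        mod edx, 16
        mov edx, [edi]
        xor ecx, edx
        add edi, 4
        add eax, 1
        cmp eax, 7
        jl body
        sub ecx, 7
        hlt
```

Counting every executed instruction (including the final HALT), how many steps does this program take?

38

mov edx, 8 → edx=8
mov ecx, 8 → ecx=8
mov eax, 3 → eax=3
mov edi, 200 → edi=200
xor ecx, 8 → ecx=8^8=0
mod edx, 16 → edx=8%16=8
mov edx, [edi] → edx=M[200]=17
xor ecx, edx → ecx=0^17=17
add edi, 4 → edi=200+4=204
add eax, 1 → eax=3+1=4
cmp eax, 7  (cmp 4,7)
jl body: taken
xor ecx, 8 → ecx=17^8=25
mod edx, 16 → edx=17%16=1
mov edx, [edi] → edx=M[204]=19
xor ecx, edx → ecx=25^19=10
add edi, 4 → edi=204+4=208
add eax, 1 → eax=4+1=5
cmp eax, 7  (cmp 5,7)
jl body: taken
xor ecx, 8 → ecx=10^8=2
mod edx, 16 → edx=19%16=3
mov edx, [edi] → edx=M[208]=17
xor ecx, edx → ecx=2^17=19
add edi, 4 → edi=208+4=212
add eax, 1 → eax=5+1=6
cmp eax, 7  (cmp 6,7)
jl body: taken
xor ecx, 8 → ecx=19^8=27
mod edx, 16 → edx=17%16=1
mov edx, [edi] → edx=M[212]=-7
xor ecx, edx → ecx=27^(-7)=-30
add edi, 4 → edi=212+4=216
add eax, 1 → eax=6+1=7
cmp eax, 7  (cmp 7,7)
jl body: not taken
sub ecx, 7 → ecx=(-30)-7=-37
halt.
Total executed instructions: 38.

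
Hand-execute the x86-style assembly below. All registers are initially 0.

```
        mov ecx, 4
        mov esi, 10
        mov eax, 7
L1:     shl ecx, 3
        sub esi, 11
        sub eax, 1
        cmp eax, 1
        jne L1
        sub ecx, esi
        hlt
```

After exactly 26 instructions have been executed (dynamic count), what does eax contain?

mov ecx, 4 → ecx=4
mov esi, 10 → esi=10
mov eax, 7 → eax=7
shl ecx, 3 → ecx=4<<3=32
sub esi, 11 → esi=10-11=-1
sub eax, 1 → eax=7-1=6
cmp eax, 1  (cmp 6,1)
jne L1: taken
shl ecx, 3 → ecx=32<<3=256
sub esi, 11 → esi=(-1)-11=-12
sub eax, 1 → eax=6-1=5
cmp eax, 1  (cmp 5,1)
jne L1: taken
shl ecx, 3 → ecx=256<<3=2048
sub esi, 11 → esi=(-12)-11=-23
sub eax, 1 → eax=5-1=4
cmp eax, 1  (cmp 4,1)
jne L1: taken
shl ecx, 3 → ecx=2048<<3=16384
sub esi, 11 → esi=(-23)-11=-34
sub eax, 1 → eax=4-1=3
cmp eax, 1  (cmp 3,1)
jne L1: taken
shl ecx, 3 → ecx=16384<<3=131072
sub esi, 11 → esi=(-34)-11=-45
sub eax, 1 → eax=3-1=2
After step 26: eax = 2.

2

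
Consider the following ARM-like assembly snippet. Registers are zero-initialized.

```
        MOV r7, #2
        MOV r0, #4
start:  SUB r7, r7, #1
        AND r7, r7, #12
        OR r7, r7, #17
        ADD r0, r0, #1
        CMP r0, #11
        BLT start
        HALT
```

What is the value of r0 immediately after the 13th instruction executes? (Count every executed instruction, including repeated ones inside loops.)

6

after MOV r7, #2: r7=2
after MOV r0, #4: r0=4
after SUB r7, r7, #1: r7=2-1=1
after AND r7, r7, #12: r7=1&12=0
after OR r7, r7, #17: r7=0|17=17
after ADD r0, r0, #1: r0=4+1=5
CMP r0, #11  (cmp 5,11)
BLT start: taken
after SUB r7, r7, #1: r7=17-1=16
after AND r7, r7, #12: r7=16&12=0
after OR r7, r7, #17: r7=0|17=17
after ADD r0, r0, #1: r0=5+1=6
CMP r0, #11  (cmp 6,11)
After step 13: r0 = 6.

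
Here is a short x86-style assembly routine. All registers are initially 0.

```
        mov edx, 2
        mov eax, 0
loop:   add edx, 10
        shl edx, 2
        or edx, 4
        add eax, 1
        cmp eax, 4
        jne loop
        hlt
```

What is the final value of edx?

mov edx, 2 → edx=2
mov eax, 0 → eax=0
add edx, 10 → edx=2+10=12
shl edx, 2 → edx=12<<2=48
or edx, 4 → edx=48|4=52
add eax, 1 → eax=0+1=1
cmp eax, 4  (cmp 1,4)
jne loop: taken
add edx, 10 → edx=52+10=62
shl edx, 2 → edx=62<<2=248
or edx, 4 → edx=248|4=252
add eax, 1 → eax=1+1=2
cmp eax, 4  (cmp 2,4)
jne loop: taken
add edx, 10 → edx=252+10=262
shl edx, 2 → edx=262<<2=1048
or edx, 4 → edx=1048|4=1052
add eax, 1 → eax=2+1=3
cmp eax, 4  (cmp 3,4)
jne loop: taken
add edx, 10 → edx=1052+10=1062
shl edx, 2 → edx=1062<<2=4248
or edx, 4 → edx=4248|4=4252
add eax, 1 → eax=3+1=4
cmp eax, 4  (cmp 4,4)
jne loop: not taken
halt.

4252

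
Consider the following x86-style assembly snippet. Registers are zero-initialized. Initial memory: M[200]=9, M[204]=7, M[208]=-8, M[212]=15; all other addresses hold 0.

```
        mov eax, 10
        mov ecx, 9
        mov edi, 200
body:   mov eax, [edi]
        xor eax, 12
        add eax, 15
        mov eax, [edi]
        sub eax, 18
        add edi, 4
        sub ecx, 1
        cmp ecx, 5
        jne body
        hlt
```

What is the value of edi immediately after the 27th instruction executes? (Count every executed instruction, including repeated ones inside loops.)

212

after mov eax, 10: eax=10
after mov ecx, 9: ecx=9
after mov edi, 200: edi=200
after mov eax, [edi]: eax=M[200]=9
after xor eax, 12: eax=9^12=5
after add eax, 15: eax=5+15=20
after mov eax, [edi]: eax=M[200]=9
after sub eax, 18: eax=9-18=-9
after add edi, 4: edi=200+4=204
after sub ecx, 1: ecx=9-1=8
cmp ecx, 5  (cmp 8,5)
jne body: taken
after mov eax, [edi]: eax=M[204]=7
after xor eax, 12: eax=7^12=11
after add eax, 15: eax=11+15=26
after mov eax, [edi]: eax=M[204]=7
after sub eax, 18: eax=7-18=-11
after add edi, 4: edi=204+4=208
after sub ecx, 1: ecx=8-1=7
cmp ecx, 5  (cmp 7,5)
jne body: taken
after mov eax, [edi]: eax=M[208]=-8
after xor eax, 12: eax=(-8)^12=-12
after add eax, 15: eax=(-12)+15=3
after mov eax, [edi]: eax=M[208]=-8
after sub eax, 18: eax=(-8)-18=-26
after add edi, 4: edi=208+4=212
After step 27: edi = 212.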